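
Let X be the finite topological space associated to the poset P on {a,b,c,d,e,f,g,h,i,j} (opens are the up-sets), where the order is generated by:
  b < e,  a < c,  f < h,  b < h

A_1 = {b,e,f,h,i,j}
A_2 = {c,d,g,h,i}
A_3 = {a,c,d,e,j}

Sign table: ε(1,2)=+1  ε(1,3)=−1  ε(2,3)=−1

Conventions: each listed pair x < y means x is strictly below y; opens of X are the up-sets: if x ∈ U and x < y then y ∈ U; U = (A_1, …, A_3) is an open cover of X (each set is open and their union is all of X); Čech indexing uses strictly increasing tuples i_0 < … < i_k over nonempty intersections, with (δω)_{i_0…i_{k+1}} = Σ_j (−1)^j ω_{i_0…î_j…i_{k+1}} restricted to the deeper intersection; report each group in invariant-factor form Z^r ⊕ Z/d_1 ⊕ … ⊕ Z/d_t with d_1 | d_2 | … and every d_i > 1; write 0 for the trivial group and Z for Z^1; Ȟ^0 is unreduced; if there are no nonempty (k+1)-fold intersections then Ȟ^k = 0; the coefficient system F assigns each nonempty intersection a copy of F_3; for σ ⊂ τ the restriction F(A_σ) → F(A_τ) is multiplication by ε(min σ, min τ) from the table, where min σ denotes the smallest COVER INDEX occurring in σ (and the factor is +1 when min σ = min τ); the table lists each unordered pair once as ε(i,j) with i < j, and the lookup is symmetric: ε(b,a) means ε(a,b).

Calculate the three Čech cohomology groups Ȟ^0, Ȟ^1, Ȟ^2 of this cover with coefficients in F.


Ȟ^0 = Z/3, Ȟ^1 = Z/3 and Ȟ^2 = 0

nonempty intersections:
  A12={h,i} A13={e,j} A23={c,d}
C dims 3,3; δ0: rk_F3 2
Ȟ^0: (3−2)−0=1 ⇒ Z/3
Ȟ^1: (3−0)−2=1 ⇒ Z/3
Ȟ^2: (0−0)−0=0 ⇒ 0


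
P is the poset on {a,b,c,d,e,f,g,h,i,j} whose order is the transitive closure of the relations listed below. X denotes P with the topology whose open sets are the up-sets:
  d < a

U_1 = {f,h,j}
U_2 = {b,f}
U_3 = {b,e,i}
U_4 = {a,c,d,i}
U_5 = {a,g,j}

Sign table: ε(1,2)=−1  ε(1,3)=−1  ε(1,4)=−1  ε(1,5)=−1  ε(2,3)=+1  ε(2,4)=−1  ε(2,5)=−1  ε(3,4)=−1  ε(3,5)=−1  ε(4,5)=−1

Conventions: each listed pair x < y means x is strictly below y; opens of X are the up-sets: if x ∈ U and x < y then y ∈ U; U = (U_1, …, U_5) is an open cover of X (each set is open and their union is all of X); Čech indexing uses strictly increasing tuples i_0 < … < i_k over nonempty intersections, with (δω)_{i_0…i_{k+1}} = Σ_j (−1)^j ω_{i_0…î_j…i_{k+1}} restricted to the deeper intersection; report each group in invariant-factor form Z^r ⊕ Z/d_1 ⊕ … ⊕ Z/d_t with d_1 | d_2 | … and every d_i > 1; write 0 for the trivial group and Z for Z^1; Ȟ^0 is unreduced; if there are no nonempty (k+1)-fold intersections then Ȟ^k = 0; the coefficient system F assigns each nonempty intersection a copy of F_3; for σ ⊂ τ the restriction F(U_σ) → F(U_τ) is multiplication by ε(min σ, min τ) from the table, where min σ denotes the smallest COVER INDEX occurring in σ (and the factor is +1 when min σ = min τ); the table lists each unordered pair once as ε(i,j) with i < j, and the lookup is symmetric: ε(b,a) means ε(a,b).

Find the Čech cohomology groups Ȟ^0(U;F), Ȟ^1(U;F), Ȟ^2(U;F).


Ȟ^0 ≅ Z/3; Ȟ^1 ≅ Z/3; Ȟ^2 ≅ 0

intersection data:
  U12={f} U15={j} U23={b} U34={i} U45={a}
C dims 5,5; δ0: rk_F3 4
Ȟ^0 = (5 − 4) − 0 = 1, so Ȟ^0 ≅ Z/3
Ȟ^1 = (5 − 0) − 4 = 1, so Ȟ^1 ≅ Z/3
Ȟ^2 = (0 − 0) − 0 = 0, so Ȟ^2 ≅ 0


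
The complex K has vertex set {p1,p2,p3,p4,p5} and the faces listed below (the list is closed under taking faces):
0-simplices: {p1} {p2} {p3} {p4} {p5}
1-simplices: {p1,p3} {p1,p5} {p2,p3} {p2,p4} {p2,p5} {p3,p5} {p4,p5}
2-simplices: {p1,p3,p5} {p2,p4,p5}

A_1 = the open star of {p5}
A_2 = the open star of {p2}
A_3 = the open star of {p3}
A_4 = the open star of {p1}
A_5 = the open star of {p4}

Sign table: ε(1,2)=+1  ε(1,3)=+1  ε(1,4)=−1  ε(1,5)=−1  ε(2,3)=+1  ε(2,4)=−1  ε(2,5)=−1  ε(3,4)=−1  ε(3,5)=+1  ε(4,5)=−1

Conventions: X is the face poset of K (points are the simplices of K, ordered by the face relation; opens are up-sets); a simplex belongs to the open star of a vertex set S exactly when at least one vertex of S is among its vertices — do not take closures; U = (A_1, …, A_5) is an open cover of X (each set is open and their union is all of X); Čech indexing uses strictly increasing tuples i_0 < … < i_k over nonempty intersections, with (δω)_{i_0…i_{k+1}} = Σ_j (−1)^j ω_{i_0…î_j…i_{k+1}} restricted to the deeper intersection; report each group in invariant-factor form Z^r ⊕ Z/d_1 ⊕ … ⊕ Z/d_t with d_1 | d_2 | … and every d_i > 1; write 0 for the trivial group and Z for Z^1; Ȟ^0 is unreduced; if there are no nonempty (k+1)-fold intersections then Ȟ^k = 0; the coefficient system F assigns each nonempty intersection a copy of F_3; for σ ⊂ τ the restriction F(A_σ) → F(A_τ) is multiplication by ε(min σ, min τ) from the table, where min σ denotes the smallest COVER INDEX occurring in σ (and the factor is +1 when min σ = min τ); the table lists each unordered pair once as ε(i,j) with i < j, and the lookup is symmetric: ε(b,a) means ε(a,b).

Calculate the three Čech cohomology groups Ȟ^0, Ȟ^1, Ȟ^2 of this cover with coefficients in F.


Ȟ^0(U;F) ≅ Z/3,  Ȟ^1(U;F) ≅ Z/3,  Ȟ^2(U;F) ≅ 0

nerve of the cover:
  A1={{p5},{p1,p5},{p2,p5},{p3,p5},{p4,p5},{p1,p3,p5},{p2,p4,p5}} A2={{p2},{p2,p3},{p2,p4},{p2,p5},{p2,p4,p5}} A3={{p3},{p1,p3},{p2,p3},{p3,p5},{p1,p3,p5}} A4={{p1},{p1,p3},{p1,p5},{p1,p3,p5}} A5={{p4},{p2,p4},{p4,p5},{p2,p4,p5}}
  A12={{p2,p5},{p2,p4,p5}} A13={{p3,p5},{p1,p3,p5}} A14={{p1,p5},{p1,p3,p5}} A15={{p4,p5},{p2,p4,p5}} A23={{p2,p3}} A25={{p2,p4},{p2,p4,p5}} A34={{p1,p3},{p1,p3,p5}}
  A125={{p2,p4,p5}} A134={{p1,p3,p5}}
C dims 5,7,2; δ0: rk_F3 4; δ1: rk_F3 2
Ȟ^0 = (5 − 4) − 0 = 1, so Ȟ^0 ≅ Z/3
Ȟ^1 = (7 − 2) − 4 = 1, so Ȟ^1 ≅ Z/3
Ȟ^2 = (2 − 0) − 2 = 0, so Ȟ^2 ≅ 0


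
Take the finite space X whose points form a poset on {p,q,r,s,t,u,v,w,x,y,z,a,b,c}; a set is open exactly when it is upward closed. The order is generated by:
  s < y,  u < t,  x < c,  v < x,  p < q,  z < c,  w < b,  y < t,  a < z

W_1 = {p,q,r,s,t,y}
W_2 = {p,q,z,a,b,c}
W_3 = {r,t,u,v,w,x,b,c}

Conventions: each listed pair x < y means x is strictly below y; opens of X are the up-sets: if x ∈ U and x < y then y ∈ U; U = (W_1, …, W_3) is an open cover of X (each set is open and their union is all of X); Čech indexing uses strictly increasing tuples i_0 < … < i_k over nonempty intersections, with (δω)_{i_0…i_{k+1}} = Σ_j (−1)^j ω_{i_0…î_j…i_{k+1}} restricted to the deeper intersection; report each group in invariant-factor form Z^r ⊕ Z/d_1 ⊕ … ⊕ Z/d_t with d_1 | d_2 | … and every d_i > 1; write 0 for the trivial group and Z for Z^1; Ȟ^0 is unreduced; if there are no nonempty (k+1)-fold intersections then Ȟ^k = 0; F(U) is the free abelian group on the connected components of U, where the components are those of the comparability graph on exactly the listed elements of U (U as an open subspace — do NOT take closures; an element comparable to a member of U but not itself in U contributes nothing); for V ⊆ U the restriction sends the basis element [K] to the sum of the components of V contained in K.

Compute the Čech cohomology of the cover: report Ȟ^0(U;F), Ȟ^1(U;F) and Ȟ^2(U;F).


nonempty overlaps:
  W12={p,q} W13={r,t} W23={b,c}
components per intersection:
  W1: {p,q} {r} {s,t,y}
  W2: {p,q} {z,a,c} {b}
  W3: {r} {t,u} {v,x,c} {w,b}
  W12: {p,q}
  W13: {r} {t}
  W23: {b} {c}
C dims 10,5; δ0: rk 5, SNF 1^5
degree 0: 10−5−0 = 5 → Ȟ^0 ≅ Z^5
degree 1: 5−0−5 = 0 → Ȟ^1 ≅ 0
degree 2: 0−0−0 = 0 → Ȟ^2 ≅ 0

Ȟ^0(U;F) ≅ Z^5,  Ȟ^1(U;F) ≅ 0,  Ȟ^2(U;F) ≅ 0


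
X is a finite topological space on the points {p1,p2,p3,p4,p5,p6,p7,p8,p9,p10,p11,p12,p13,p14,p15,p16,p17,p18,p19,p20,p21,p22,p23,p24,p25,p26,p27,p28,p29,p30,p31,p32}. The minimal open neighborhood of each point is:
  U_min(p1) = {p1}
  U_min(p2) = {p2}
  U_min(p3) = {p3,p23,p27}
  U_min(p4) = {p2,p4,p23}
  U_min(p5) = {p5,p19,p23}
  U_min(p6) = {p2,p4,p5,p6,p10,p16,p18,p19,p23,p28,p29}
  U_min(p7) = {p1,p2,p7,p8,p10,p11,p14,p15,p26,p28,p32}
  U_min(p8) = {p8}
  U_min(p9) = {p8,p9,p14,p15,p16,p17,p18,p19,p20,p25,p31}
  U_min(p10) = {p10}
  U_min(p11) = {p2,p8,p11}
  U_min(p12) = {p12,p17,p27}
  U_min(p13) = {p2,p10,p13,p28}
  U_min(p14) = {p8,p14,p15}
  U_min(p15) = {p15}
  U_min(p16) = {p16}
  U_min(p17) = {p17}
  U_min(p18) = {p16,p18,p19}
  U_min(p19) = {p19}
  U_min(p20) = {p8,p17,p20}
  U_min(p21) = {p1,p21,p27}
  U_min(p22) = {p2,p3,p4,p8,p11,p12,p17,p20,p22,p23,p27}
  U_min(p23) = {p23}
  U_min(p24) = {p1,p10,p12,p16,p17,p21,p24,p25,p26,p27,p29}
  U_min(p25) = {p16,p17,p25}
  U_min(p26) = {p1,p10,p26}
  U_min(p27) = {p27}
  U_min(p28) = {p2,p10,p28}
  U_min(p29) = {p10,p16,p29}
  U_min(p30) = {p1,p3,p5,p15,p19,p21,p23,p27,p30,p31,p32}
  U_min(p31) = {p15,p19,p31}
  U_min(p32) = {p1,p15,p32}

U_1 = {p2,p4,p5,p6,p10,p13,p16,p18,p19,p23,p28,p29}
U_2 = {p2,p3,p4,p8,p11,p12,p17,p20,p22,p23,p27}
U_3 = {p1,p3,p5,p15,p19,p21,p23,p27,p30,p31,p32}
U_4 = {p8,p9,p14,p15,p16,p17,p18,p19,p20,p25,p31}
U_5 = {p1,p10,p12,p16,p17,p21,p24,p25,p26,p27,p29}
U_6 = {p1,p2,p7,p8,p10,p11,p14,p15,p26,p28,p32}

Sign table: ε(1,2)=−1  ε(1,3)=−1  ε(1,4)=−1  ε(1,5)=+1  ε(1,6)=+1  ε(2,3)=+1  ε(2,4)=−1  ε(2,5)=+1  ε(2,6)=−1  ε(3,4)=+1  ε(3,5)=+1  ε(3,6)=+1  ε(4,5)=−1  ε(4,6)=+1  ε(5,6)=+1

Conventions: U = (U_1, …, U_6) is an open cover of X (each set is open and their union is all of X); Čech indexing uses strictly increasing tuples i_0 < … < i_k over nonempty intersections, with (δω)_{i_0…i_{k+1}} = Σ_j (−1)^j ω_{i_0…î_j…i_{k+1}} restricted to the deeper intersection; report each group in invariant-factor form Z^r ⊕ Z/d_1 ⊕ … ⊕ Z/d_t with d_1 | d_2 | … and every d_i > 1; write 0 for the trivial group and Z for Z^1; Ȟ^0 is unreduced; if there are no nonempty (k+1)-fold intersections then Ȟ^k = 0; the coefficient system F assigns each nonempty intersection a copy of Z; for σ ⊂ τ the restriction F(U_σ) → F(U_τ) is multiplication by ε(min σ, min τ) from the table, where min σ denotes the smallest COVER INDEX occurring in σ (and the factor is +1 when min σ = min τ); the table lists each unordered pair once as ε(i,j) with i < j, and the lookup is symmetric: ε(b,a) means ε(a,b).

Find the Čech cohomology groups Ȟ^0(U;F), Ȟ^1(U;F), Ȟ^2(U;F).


nerve simplices:
  U12={p2,p4,p23} U13={p5,p19,p23} U14={p16,p18,p19} U15={p10,p16,p29} U16={p2,p10,p28} U23={p3,p23,p27} U24={p8,p17,p20} U25={p12,p17,p27} U26={p2,p8,p11} U34={p15,p19,p31} U35={p1,p21,p27} U36={p1,p15,p32} U45={p16,p17,p25} U46={p8,p14,p15} U56={p1,p10,p26}
  U123={p23} U126={p2} U134={p19} U145={p16} U156={p10} U235={p27} U245={p17} U246={p8} U346={p15} U356={p1}
C dims 6,15,10; δ0: rk 6, SNF 1^5·2; δ1: rk 9, SNF 1^9
degree 0: 6−6−0 = 0 → Ȟ^0 ≅ 0
degree 1: 15−9−6 = 0 plus torsion [2] → Ȟ^1 ≅ Z/2
degree 2: 10−0−9 = 1 → Ȟ^2 ≅ Z

Ȟ^0 ≅ 0,  Ȟ^1 ≅ Z/2,  Ȟ^2 ≅ Z


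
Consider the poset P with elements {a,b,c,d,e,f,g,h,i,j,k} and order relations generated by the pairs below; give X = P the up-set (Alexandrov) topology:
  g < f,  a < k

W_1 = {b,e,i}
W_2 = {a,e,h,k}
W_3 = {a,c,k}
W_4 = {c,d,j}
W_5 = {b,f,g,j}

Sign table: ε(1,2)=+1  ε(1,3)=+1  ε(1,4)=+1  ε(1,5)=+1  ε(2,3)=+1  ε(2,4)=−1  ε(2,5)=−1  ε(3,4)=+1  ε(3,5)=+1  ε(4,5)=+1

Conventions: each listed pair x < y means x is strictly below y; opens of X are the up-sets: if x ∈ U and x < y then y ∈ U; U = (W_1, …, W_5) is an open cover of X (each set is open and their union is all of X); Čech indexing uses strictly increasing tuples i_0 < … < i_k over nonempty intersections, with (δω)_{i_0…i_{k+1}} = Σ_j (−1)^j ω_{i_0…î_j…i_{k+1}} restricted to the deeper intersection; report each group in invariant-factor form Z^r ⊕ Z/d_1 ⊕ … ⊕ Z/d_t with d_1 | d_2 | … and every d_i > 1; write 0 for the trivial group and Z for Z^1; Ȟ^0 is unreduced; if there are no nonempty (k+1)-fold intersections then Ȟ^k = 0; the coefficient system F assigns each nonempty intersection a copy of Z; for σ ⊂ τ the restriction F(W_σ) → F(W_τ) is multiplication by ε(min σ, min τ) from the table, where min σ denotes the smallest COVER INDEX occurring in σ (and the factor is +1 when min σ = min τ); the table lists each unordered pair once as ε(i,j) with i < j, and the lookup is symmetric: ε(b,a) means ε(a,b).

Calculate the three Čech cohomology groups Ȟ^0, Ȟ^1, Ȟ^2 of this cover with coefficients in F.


Ȟ^0(U;F) ≅ Z,  Ȟ^1(U;F) ≅ Z,  Ȟ^2(U;F) ≅ 0

nerve simplices:
  W12={e} W15={b} W23={a,k} W34={c} W45={j}
C dims 5,5; δ0: rk 4, SNF 1^4
degree 0: 5−4−0 = 1 → Ȟ^0 ≅ Z
degree 1: 5−0−4 = 1 → Ȟ^1 ≅ Z
degree 2: 0−0−0 = 0 → Ȟ^2 ≅ 0


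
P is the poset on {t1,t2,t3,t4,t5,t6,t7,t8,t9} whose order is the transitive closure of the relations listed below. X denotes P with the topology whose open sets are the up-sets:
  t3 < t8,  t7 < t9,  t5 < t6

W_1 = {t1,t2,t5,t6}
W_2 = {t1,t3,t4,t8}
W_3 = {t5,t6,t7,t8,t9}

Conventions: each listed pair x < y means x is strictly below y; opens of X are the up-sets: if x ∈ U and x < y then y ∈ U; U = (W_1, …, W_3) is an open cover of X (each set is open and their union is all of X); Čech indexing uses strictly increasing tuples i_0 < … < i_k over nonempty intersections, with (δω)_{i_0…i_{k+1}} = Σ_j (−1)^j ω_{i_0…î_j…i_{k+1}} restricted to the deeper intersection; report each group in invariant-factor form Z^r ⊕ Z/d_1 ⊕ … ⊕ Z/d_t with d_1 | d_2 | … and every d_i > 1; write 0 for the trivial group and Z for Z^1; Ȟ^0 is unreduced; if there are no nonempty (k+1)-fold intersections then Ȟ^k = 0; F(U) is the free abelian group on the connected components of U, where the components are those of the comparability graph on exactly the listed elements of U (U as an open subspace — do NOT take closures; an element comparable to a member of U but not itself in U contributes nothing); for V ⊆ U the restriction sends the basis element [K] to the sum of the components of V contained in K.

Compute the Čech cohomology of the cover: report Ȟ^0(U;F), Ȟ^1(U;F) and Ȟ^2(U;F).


Ȟ^0 = Z^6, Ȟ^1 = 0 and Ȟ^2 = 0

nonempty overlaps:
  W12={t1} W13={t5,t6} W23={t8}
components per intersection:
  W1: {t1} {t2} {t5,t6}
  W2: {t1} {t3,t8} {t4}
  W3: {t5,t6} {t7,t9} {t8}
  W12: {t1}
  W13: {t5,t6}
  W23: {t8}
C dims 9,3; δ0: rk 3, SNF 1^3
degree 0: 9−3−0 = 6 → Ȟ^0 ≅ Z^6
degree 1: 3−0−3 = 0 → Ȟ^1 ≅ 0
degree 2: 0−0−0 = 0 → Ȟ^2 ≅ 0


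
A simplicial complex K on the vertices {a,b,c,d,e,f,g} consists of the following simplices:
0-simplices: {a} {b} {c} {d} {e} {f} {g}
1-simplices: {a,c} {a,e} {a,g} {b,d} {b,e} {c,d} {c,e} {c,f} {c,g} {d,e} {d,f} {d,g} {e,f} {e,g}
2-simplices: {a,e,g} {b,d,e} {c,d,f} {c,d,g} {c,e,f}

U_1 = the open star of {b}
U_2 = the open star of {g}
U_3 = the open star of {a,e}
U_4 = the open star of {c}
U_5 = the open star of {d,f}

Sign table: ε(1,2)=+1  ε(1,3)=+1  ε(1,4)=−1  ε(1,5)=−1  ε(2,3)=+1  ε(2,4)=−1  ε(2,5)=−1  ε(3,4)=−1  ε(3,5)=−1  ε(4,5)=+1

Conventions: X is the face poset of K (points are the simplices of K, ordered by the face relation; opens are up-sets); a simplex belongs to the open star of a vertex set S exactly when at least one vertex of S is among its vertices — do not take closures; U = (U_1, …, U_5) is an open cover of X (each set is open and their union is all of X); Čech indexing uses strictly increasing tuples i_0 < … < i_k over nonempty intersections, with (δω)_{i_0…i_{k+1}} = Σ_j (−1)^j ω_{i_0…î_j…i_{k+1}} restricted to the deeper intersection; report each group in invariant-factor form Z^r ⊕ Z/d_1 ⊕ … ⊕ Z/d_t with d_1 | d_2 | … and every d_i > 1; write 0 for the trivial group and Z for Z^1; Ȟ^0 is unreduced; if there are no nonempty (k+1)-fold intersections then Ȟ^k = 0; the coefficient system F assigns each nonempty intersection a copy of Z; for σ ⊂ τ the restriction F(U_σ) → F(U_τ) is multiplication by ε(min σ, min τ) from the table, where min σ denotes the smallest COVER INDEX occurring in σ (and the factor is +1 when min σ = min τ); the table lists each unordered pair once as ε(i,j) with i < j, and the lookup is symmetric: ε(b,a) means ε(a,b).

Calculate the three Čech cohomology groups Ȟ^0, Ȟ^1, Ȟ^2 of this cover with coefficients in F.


intersection data:
  U1={{b},{b,d},{b,e},{b,d,e}} U2={{g},{a,g},{c,g},{d,g},{e,g},{a,e,g},{c,d,g}} U3={{a},{e},{a,c},{a,e},{a,g},{b,e},{c,e},{d,e},{e,f},{e,g},{a,e,g},{b,d,e},{c,e,f}} U4={{c},{a,c},{c,d},{c,e},{c,f},{c,g},{c,d,f},{c,d,g},{c,e,f}} U5={{d},{f},{b,d},{c,d},{c,f},{d,e},{d,f},{d,g},{e,f},{b,d,e},{c,d,f},{c,d,g},{c,e,f}}
  U13={{b,e},{b,d,e}} U15={{b,d},{b,d,e}} U23={{a,g},{e,g},{a,e,g}} U24={{c,g},{c,d,g}} U25={{d,g},{c,d,g}} U34={{a,c},{c,e},{c,e,f}} U35={{d,e},{e,f},{b,d,e},{c,e,f}} U45={{c,d},{c,f},{c,d,f},{c,d,g},{c,e,f}}
  U135={{b,d,e}} U245={{c,d,g}} U345={{c,e,f}}
C dims 5,8,3; δ0: rk 4, SNF 1^4; δ1: rk 3, SNF 1^3
Ȟ^0 = (5 − 4) − 0 = 1, so Ȟ^0 ≅ Z
Ȟ^1 = (8 − 3) − 4 = 1, so Ȟ^1 ≅ Z
Ȟ^2 = (3 − 0) − 3 = 0, so Ȟ^2 ≅ 0

Ȟ^0 = Z,  Ȟ^1 = Z,  Ȟ^2 = 0


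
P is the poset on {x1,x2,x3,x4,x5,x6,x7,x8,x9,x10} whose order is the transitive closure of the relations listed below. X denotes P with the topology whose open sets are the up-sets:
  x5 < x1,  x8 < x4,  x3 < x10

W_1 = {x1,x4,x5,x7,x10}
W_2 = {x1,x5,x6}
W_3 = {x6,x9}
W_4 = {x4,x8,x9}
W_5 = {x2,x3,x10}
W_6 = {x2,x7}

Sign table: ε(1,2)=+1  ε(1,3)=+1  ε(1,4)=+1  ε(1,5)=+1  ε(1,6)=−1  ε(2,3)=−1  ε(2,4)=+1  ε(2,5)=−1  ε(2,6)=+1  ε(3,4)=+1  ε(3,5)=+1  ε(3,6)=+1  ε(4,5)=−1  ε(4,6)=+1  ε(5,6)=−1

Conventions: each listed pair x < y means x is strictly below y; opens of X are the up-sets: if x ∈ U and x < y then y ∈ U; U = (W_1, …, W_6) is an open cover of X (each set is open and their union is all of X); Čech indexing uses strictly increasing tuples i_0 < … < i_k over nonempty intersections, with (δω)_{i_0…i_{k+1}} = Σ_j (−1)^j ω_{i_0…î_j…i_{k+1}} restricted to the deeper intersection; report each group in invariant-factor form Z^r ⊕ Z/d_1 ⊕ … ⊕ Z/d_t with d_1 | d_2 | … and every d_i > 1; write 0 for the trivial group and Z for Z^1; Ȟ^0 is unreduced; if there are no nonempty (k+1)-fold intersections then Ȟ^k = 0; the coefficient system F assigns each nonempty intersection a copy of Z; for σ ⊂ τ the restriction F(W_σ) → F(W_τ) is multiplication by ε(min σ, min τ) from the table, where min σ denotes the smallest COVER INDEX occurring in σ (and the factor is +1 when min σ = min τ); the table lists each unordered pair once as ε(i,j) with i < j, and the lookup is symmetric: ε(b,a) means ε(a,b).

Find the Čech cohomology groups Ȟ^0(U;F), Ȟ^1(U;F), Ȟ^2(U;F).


nonempty overlaps:
  W12={x1,x5} W14={x4} W15={x10} W16={x7} W23={x6} W34={x9} W56={x2}
C dims 6,7; δ0: rk 6, SNF 1^5·2
degree 0: 6−6−0 = 0 → Ȟ^0 ≅ 0
degree 1: 7−0−6 = 1 plus torsion [2] → Ȟ^1 ≅ Z ⊕ Z/2
degree 2: 0−0−0 = 0 → Ȟ^2 ≅ 0

Ȟ^0 ≅ 0; Ȟ^1 ≅ Z ⊕ Z/2; Ȟ^2 ≅ 0


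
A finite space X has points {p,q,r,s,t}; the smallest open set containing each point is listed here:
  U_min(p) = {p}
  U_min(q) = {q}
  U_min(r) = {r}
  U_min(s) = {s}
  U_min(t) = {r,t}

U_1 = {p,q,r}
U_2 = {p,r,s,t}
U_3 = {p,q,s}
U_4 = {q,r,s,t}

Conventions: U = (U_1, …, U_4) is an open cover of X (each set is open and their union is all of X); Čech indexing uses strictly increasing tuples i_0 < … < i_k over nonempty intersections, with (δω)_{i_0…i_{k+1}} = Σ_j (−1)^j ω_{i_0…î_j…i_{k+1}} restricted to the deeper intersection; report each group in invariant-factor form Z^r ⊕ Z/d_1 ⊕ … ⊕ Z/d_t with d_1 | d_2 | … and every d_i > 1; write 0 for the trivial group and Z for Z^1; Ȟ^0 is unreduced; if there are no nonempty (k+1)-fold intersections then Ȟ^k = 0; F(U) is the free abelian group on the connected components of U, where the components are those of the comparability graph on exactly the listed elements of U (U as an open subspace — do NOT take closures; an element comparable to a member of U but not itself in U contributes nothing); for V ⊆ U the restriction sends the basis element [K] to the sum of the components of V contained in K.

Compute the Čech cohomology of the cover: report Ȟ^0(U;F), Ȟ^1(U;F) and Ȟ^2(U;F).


nonempty overlaps:
  U12={p,r} U13={p,q} U14={q,r} U23={p,s} U24={r,s,t} U34={q,s}
  U123={p} U124={r} U134={q} U234={s}
components per intersection:
  U1: {p} {q} {r}
  U2: {p} {r,t} {s}
  U3: {p} {q} {s}
  U4: {q} {r,t} {s}
  U12: {p} {r}
  U13: {p} {q}
  U14: {q} {r}
  U23: {p} {s}
  U24: {r,t} {s}
  U34: {q} {s}
  U123: {p}
  U124: {r}
  U134: {q}
  U234: {s}
C dims 12,12,4; δ0: rk 8, SNF 1^8; δ1: rk 4, SNF 1^4
degree 0: 12−8−0 = 4 → Ȟ^0 ≅ Z^4
degree 1: 12−4−8 = 0 → Ȟ^1 ≅ 0
degree 2: 4−0−4 = 0 → Ȟ^2 ≅ 0

Ȟ^0 ≅ Z^4, Ȟ^1 ≅ 0 and Ȟ^2 ≅ 0


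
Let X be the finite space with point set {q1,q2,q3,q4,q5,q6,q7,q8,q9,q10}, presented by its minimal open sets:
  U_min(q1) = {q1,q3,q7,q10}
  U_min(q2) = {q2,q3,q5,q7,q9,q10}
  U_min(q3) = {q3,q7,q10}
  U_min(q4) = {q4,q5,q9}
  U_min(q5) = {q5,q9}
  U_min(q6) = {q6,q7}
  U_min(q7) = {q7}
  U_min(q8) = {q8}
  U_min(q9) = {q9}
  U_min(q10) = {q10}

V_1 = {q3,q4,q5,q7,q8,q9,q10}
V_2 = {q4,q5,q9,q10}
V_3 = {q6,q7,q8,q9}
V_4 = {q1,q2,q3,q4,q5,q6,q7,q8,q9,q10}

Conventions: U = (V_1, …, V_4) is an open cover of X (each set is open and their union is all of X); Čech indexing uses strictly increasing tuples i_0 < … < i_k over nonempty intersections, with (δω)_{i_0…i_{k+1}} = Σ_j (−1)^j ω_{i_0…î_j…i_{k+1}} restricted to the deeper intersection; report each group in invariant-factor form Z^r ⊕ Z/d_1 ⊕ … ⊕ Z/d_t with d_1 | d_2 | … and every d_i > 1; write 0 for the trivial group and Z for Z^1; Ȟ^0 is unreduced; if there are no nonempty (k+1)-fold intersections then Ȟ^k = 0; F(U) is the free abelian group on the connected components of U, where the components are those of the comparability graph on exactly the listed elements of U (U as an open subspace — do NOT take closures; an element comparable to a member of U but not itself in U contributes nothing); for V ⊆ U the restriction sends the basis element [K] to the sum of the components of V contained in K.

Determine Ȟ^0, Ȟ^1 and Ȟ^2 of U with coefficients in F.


Ȟ^0 = Z^2, Ȟ^1 = 0, Ȟ^2 = 0

nerve simplices:
  V12={q4,q5,q9,q10} V13={q7,q8,q9} V14={q3,q4,q5,q7,q8,q9,q10} V23={q9} V24={q4,q5,q9,q10} V34={q6,q7,q8,q9}
  V123={q9} V124={q4,q5,q9,q10} V134={q7,q8,q9} V234={q9}
  V1234={q9}
components per intersection:
  V1: {q3,q7,q10} {q4,q5,q9} {q8}
  V2: {q4,q5,q9} {q10}
  V3: {q6,q7} {q8} {q9}
  V4: {q1,q2,q3,q4,q5,q6,q7,q9,q10} {q8}
  V12: {q4,q5,q9} {q10}
  V13: {q7} {q8} {q9}
  V14: {q3,q7,q10} {q4,q5,q9} {q8}
  V23: {q9}
  V24: {q4,q5,q9} {q10}
  V34: {q6,q7} {q8} {q9}
  V123: {q9}
  V124: {q4,q5,q9} {q10}
  V134: {q7} {q8} {q9}
  V234: {q9}
  V1234: {q9}
C dims 10,14,7,1; δ0: rk 8, SNF 1^8; δ1: rk 6, SNF 1^6; δ2: rk 1, SNF 1^1
degree 0: 10−8−0 = 2 → Ȟ^0 ≅ Z^2
degree 1: 14−6−8 = 0 → Ȟ^1 ≅ 0
degree 2: 7−1−6 = 0 → Ȟ^2 ≅ 0


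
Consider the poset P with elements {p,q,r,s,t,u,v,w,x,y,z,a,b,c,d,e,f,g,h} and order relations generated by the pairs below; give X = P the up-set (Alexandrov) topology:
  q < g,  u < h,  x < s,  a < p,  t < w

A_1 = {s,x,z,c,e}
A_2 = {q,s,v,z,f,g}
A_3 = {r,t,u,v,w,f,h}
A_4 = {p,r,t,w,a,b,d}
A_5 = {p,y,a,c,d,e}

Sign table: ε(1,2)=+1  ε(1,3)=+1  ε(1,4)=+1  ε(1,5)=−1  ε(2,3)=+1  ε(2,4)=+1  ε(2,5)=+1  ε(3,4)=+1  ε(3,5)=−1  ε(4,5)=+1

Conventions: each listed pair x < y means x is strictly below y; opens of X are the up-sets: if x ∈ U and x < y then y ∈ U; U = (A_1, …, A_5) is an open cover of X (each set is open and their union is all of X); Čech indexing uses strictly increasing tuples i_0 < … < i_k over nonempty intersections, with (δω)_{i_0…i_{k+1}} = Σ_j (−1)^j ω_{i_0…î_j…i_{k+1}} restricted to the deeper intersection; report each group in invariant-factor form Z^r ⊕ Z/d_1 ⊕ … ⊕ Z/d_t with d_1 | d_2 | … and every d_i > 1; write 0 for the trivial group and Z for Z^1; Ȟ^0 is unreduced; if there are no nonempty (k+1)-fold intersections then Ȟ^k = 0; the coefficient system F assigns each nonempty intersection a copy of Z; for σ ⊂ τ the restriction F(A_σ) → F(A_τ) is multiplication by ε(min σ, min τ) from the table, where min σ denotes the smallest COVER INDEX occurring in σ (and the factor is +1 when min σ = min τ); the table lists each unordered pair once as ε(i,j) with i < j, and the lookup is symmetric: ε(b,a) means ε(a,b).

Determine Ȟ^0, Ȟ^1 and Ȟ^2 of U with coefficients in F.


Ȟ^0(U;F) ≅ 0, Ȟ^1(U;F) ≅ Z/2 and Ȟ^2(U;F) ≅ 0

intersection data:
  A12={s,z} A15={c,e} A23={v,f} A34={r,t,w} A45={p,a,d}
C dims 5,5; δ0: rk 5, SNF 1^4·2
Ȟ^0 = (5 − 5) − 0 = 0, so Ȟ^0 ≅ 0
Ȟ^1 = (5 − 0) − 5 = 0 plus torsion [2], so Ȟ^1 ≅ Z/2
Ȟ^2 = (0 − 0) − 0 = 0, so Ȟ^2 ≅ 0


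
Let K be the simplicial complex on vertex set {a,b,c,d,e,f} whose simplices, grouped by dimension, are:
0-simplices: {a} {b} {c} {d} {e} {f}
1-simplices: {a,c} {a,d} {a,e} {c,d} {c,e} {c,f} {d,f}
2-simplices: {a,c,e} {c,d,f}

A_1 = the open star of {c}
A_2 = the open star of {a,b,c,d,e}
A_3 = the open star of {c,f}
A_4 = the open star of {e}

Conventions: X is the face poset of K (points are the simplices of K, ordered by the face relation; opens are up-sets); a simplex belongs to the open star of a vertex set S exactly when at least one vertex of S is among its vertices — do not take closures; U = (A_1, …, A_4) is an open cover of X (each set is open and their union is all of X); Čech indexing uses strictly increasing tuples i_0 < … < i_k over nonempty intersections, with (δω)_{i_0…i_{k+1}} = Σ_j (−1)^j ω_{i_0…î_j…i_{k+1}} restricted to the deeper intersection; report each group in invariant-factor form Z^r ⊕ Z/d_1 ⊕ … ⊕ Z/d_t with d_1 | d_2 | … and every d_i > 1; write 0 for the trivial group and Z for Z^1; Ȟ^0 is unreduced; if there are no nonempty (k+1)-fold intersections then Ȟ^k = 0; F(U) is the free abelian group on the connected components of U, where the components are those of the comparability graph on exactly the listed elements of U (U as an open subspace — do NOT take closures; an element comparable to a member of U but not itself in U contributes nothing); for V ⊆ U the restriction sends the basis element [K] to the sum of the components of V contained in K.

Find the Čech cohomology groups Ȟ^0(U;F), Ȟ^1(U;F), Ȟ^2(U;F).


Ȟ^0(U;F) ≅ Z^2, Ȟ^1(U;F) ≅ 0, Ȟ^2(U;F) ≅ 0

nerve simplices:
  A1={{c},{a,c},{c,d},{c,e},{c,f},{a,c,e},{c,d,f}} A2={{a},{b},{c},{d},{e},{a,c},{a,d},{a,e},{c,d},{c,e},{c,f},{d,f},{a,c,e},{c,d,f}} A3={{c},{f},{a,c},{c,d},{c,e},{c,f},{d,f},{a,c,e},{c,d,f}} A4={{e},{a,e},{c,e},{a,c,e}}
  A12={{c},{a,c},{c,d},{c,e},{c,f},{a,c,e},{c,d,f}} A13={{c},{a,c},{c,d},{c,e},{c,f},{a,c,e},{c,d,f}} A14={{c,e},{a,c,e}} A23={{c},{a,c},{c,d},{c,e},{c,f},{d,f},{a,c,e},{c,d,f}} A24={{e},{a,e},{c,e},{a,c,e}} A34={{c,e},{a,c,e}}
  A123={{c},{a,c},{c,d},{c,e},{c,f},{a,c,e},{c,d,f}} A124={{c,e},{a,c,e}} A134={{c,e},{a,c,e}} A234={{c,e},{a,c,e}}
  A1234={{c,e},{a,c,e}}
components per intersection:
  A1: {{c},{a,c},{c,d},{c,e},{c,f},{a,c,e},{c,d,f}}
  A2: {{a},{c},{d},{e},{a,c},{a,d},{a,e},{c,d},{c,e},{c,f},{d,f},{a,c,e},{c,d,f}} {{b}}
  A3: {{c},{f},{a,c},{c,d},{c,e},{c,f},{d,f},{a,c,e},{c,d,f}}
  A4: {{e},{a,e},{c,e},{a,c,e}}
  A12: {{c},{a,c},{c,d},{c,e},{c,f},{a,c,e},{c,d,f}}
  A13: {{c},{a,c},{c,d},{c,e},{c,f},{a,c,e},{c,d,f}}
  A14: {{c,e},{a,c,e}}
  A23: {{c},{a,c},{c,d},{c,e},{c,f},{d,f},{a,c,e},{c,d,f}}
  A24: {{e},{a,e},{c,e},{a,c,e}}
  A34: {{c,e},{a,c,e}}
  A123: {{c},{a,c},{c,d},{c,e},{c,f},{a,c,e},{c,d,f}}
  A124: {{c,e},{a,c,e}}
  A134: {{c,e},{a,c,e}}
  A234: {{c,e},{a,c,e}}
  A1234: {{c,e},{a,c,e}}
C dims 5,6,4,1; δ0: rk 3, SNF 1^3; δ1: rk 3, SNF 1^3; δ2: rk 1, SNF 1^1
degree 0: 5−3−0 = 2 → Ȟ^0 ≅ Z^2
degree 1: 6−3−3 = 0 → Ȟ^1 ≅ 0
degree 2: 4−1−3 = 0 → Ȟ^2 ≅ 0


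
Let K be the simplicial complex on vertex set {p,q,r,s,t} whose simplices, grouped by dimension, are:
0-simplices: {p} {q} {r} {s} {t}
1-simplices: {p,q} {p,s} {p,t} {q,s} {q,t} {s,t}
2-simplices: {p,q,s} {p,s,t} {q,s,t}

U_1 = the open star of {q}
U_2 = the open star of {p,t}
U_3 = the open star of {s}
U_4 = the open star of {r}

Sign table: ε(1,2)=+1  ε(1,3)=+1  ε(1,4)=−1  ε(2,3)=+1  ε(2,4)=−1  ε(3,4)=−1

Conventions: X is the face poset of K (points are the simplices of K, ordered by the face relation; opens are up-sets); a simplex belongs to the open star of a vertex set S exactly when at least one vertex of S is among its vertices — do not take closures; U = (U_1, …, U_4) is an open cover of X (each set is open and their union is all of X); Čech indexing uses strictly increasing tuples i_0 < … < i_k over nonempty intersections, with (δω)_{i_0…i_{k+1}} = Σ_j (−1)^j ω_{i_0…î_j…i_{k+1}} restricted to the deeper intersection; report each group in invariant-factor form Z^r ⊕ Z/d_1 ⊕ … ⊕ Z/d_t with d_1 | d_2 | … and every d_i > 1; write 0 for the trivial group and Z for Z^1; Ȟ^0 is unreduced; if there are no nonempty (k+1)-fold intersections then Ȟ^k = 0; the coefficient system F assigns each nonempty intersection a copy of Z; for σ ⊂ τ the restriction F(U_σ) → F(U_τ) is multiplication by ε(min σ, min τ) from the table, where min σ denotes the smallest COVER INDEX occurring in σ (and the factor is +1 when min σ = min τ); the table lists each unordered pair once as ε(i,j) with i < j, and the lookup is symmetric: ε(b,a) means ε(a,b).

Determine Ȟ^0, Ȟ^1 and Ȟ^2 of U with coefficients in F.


nonempty overlaps:
  U1={{q},{p,q},{q,s},{q,t},{p,q,s},{q,s,t}} U2={{p},{t},{p,q},{p,s},{p,t},{q,t},{s,t},{p,q,s},{p,s,t},{q,s,t}} U3={{s},{p,s},{q,s},{s,t},{p,q,s},{p,s,t},{q,s,t}} U4={{r}}
  U12={{p,q},{q,t},{p,q,s},{q,s,t}} U13={{q,s},{p,q,s},{q,s,t}} U23={{p,s},{s,t},{p,q,s},{p,s,t},{q,s,t}}
  U123={{p,q,s},{q,s,t}}
C dims 4,3,1; δ0: rk 2, SNF 1^2; δ1: rk 1, SNF 1^1
degree 0: 4−2−0 = 2 → Ȟ^0 ≅ Z^2
degree 1: 3−1−2 = 0 → Ȟ^1 ≅ 0
degree 2: 1−0−1 = 0 → Ȟ^2 ≅ 0

Ȟ^0(U;F) ≅ Z^2,  Ȟ^1(U;F) ≅ 0,  Ȟ^2(U;F) ≅ 0


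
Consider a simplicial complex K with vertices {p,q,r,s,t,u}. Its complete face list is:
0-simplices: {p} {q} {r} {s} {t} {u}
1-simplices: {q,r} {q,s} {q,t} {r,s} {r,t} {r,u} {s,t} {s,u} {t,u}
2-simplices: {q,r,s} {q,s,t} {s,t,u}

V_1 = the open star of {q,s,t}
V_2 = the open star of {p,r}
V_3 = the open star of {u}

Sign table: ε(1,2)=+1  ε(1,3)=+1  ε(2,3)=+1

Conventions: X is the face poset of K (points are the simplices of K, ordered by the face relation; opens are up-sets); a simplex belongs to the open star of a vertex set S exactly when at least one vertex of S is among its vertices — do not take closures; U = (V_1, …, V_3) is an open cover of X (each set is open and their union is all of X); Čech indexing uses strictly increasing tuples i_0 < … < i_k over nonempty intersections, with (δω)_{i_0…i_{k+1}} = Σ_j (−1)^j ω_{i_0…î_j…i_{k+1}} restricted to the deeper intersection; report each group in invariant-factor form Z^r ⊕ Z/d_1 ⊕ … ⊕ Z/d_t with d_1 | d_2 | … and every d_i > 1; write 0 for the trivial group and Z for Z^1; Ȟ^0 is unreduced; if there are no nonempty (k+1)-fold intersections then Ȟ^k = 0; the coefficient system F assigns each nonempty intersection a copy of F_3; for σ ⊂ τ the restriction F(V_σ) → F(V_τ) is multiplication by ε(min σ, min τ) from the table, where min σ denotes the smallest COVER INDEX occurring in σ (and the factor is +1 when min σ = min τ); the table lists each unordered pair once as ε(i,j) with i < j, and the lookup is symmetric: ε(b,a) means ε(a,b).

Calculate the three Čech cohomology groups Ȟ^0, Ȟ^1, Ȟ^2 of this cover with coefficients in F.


nonempty overlaps:
  V1={{q},{s},{t},{q,r},{q,s},{q,t},{r,s},{r,t},{s,t},{s,u},{t,u},{q,r,s},{q,s,t},{s,t,u}} V2={{p},{r},{q,r},{r,s},{r,t},{r,u},{q,r,s}} V3={{u},{r,u},{s,u},{t,u},{s,t,u}}
  V12={{q,r},{r,s},{r,t},{q,r,s}} V13={{s,u},{t,u},{s,t,u}} V23={{r,u}}
C dims 3,3; δ0: rk_F3 2
degree 0: 3−2−0 = 1 → Ȟ^0 ≅ Z/3
degree 1: 3−0−2 = 1 → Ȟ^1 ≅ Z/3
degree 2: 0−0−0 = 0 → Ȟ^2 ≅ 0

Ȟ^0 ≅ Z/3, Ȟ^1 ≅ Z/3 and Ȟ^2 ≅ 0


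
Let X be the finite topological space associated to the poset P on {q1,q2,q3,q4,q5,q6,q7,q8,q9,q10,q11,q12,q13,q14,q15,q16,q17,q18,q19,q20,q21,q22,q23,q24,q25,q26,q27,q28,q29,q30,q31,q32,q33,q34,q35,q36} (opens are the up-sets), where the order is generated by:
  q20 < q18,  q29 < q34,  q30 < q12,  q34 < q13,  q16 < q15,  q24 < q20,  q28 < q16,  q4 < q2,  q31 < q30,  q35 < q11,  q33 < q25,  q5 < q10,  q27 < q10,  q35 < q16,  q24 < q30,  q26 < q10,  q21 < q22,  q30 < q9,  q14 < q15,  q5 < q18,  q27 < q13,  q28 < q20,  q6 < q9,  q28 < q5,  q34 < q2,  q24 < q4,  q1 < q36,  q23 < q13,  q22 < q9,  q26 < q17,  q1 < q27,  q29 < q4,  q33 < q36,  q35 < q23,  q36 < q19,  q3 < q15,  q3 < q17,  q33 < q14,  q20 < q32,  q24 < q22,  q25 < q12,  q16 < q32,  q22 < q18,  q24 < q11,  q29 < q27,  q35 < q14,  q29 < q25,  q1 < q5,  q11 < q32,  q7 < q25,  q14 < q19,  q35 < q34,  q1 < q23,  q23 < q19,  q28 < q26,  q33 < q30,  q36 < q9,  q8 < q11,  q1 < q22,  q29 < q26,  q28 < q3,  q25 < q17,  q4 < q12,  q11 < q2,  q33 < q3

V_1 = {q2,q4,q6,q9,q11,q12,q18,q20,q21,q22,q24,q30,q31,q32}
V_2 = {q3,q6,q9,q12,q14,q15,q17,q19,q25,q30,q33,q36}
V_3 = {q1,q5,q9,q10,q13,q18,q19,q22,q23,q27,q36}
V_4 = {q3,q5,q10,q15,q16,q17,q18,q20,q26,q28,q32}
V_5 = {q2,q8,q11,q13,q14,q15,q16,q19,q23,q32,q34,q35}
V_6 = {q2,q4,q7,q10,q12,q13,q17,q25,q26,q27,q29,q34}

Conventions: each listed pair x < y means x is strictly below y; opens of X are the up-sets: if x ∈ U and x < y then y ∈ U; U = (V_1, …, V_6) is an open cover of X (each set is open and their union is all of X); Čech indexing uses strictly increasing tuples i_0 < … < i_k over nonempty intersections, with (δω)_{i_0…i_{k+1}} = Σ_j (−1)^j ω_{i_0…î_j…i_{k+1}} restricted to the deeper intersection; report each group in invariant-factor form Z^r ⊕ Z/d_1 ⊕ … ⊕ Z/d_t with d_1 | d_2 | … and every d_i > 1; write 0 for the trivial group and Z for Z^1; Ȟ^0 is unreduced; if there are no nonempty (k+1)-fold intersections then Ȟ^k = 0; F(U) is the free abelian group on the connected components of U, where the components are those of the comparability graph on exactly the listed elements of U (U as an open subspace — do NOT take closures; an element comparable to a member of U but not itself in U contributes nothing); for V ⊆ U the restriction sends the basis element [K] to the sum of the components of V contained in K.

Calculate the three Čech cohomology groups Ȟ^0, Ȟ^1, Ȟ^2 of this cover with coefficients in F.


Ȟ^0 = Z; Ȟ^1 = 0; Ȟ^2 = Z/2

nerve simplices:
  V12={q6,q9,q12,q30} V13={q9,q18,q22} V14={q18,q20,q32} V15={q2,q11,q32} V16={q2,q4,q12} V23={q9,q19,q36} V24={q3,q15,q17} V25={q14,q15,q19} V26={q12,q17,q25} V34={q5,q10,q18} V35={q13,q19,q23} V36={q10,q13,q27} V45={q15,q16,q32} V46={q10,q17,q26} V56={q2,q13,q34}
  V123={q9} V126={q12} V134={q18} V145={q32} V156={q2} V235={q19} V245={q15} V246={q17} V346={q10} V356={q13}
components per intersection:
  V1: {q2,q4,q6,q9,q11,q12,q18,q20,q21,q22,q24,q30,q31,q32}
  V2: {q3,q6,q9,q12,q14,q15,q17,q19,q25,q30,q33,q36}
  V3: {q1,q5,q9,q10,q13,q18,q19,q22,q23,q27,q36}
  V4: {q3,q5,q10,q15,q16,q17,q18,q20,q26,q28,q32}
  V5: {q2,q8,q11,q13,q14,q15,q16,q19,q23,q32,q34,q35}
  V6: {q2,q4,q7,q10,q12,q13,q17,q25,q26,q27,q29,q34}
  V12: {q6,q9,q12,q30}
  V13: {q9,q18,q22}
  V14: {q18,q20,q32}
  V15: {q2,q11,q32}
  V16: {q2,q4,q12}
  V23: {q9,q19,q36}
  V24: {q3,q15,q17}
  V25: {q14,q15,q19}
  V26: {q12,q17,q25}
  V34: {q5,q10,q18}
  V35: {q13,q19,q23}
  V36: {q10,q13,q27}
  V45: {q15,q16,q32}
  V46: {q10,q17,q26}
  V56: {q2,q13,q34}
  V123: {q9}
  V126: {q12}
  V134: {q18}
  V145: {q32}
  V156: {q2}
  V235: {q19}
  V245: {q15}
  V246: {q17}
  V346: {q10}
  V356: {q13}
C dims 6,15,10; δ0: rk 5, SNF 1^5; δ1: rk 10, SNF 1^9·2
degree 0: 6−5−0 = 1 → Ȟ^0 ≅ Z
degree 1: 15−10−5 = 0 → Ȟ^1 ≅ 0
degree 2: 10−0−10 = 0 plus torsion [2] → Ȟ^2 ≅ Z/2


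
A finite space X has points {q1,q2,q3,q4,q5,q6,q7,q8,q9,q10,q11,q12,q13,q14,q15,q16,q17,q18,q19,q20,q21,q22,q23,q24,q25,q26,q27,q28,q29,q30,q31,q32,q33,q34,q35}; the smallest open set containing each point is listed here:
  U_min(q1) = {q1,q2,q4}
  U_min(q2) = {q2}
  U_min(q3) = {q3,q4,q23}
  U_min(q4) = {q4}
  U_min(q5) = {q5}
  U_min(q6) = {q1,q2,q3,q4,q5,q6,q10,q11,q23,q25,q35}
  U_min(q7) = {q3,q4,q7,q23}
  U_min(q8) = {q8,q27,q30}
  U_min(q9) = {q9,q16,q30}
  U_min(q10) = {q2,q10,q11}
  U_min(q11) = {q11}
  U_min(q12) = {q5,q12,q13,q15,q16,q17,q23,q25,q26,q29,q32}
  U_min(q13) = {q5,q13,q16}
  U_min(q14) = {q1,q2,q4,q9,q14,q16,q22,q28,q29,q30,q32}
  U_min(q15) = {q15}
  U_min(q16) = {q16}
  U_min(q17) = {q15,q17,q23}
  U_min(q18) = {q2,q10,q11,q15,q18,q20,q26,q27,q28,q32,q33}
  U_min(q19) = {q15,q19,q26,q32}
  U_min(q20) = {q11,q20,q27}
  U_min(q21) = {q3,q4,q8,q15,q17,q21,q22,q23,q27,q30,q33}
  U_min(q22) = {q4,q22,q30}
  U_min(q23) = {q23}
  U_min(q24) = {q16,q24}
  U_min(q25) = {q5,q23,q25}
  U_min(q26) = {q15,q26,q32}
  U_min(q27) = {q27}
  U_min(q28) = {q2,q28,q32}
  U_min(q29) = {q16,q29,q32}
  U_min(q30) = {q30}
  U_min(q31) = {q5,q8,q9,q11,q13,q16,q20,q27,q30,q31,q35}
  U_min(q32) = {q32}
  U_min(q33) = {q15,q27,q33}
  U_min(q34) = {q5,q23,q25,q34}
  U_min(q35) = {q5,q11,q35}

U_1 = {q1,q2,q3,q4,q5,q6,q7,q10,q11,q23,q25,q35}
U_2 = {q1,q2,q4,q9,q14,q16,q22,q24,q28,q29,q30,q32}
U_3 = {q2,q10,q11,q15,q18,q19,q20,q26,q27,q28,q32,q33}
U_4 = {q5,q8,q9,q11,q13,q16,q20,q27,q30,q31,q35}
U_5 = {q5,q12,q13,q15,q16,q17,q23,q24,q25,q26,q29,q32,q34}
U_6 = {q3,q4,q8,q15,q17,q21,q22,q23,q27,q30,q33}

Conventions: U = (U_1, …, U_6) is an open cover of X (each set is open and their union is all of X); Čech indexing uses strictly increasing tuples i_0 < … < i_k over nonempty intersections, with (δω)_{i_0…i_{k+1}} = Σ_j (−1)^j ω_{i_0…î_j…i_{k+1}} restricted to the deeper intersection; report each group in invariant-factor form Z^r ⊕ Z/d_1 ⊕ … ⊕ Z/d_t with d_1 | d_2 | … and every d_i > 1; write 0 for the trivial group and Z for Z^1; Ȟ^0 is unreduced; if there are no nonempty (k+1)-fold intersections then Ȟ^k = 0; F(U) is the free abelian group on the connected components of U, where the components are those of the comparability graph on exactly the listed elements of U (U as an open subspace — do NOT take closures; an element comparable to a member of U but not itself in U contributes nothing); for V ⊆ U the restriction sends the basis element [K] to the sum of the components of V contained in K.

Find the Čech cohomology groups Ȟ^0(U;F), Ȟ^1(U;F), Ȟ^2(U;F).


intersection data:
  U12={q1,q2,q4} U13={q2,q10,q11} U14={q5,q11,q35} U15={q5,q23,q25} U16={q3,q4,q23} U23={q2,q28,q32} U24={q9,q16,q30} U25={q16,q24,q29,q32} U26={q4,q22,q30} U34={q11,q20,q27} U35={q15,q26,q32} U36={q15,q27,q33} U45={q5,q13,q16} U46={q8,q27,q30} U56={q15,q17,q23}
  U123={q2} U126={q4} U134={q11} U145={q5} U156={q23} U235={q32} U245={q16} U246={q30} U346={q27} U356={q15}
components per intersection:
  U1: {q1,q2,q3,q4,q5,q6,q7,q10,q11,q23,q25,q35}
  U2: {q1,q2,q4,q9,q14,q16,q22,q24,q28,q29,q30,q32}
  U3: {q2,q10,q11,q15,q18,q19,q20,q26,q27,q28,q32,q33}
  U4: {q5,q8,q9,q11,q13,q16,q20,q27,q30,q31,q35}
  U5: {q5,q12,q13,q15,q16,q17,q23,q24,q25,q26,q29,q32,q34}
  U6: {q3,q4,q8,q15,q17,q21,q22,q23,q27,q30,q33}
  U12: {q1,q2,q4}
  U13: {q2,q10,q11}
  U14: {q5,q11,q35}
  U15: {q5,q23,q25}
  U16: {q3,q4,q23}
  U23: {q2,q28,q32}
  U24: {q9,q16,q30}
  U25: {q16,q24,q29,q32}
  U26: {q4,q22,q30}
  U34: {q11,q20,q27}
  U35: {q15,q26,q32}
  U36: {q15,q27,q33}
  U45: {q5,q13,q16}
  U46: {q8,q27,q30}
  U56: {q15,q17,q23}
  U123: {q2}
  U126: {q4}
  U134: {q11}
  U145: {q5}
  U156: {q23}
  U235: {q32}
  U245: {q16}
  U246: {q30}
  U346: {q27}
  U356: {q15}
C dims 6,15,10; δ0: rk 5, SNF 1^5; δ1: rk 10, SNF 1^9·2
Ȟ^0 = (6 − 5) − 0 = 1, so Ȟ^0 ≅ Z
Ȟ^1 = (15 − 10) − 5 = 0, so Ȟ^1 ≅ 0
Ȟ^2 = (10 − 0) − 10 = 0 plus torsion [2], so Ȟ^2 ≅ Z/2

Ȟ^0 = Z; Ȟ^1 = 0; Ȟ^2 = Z/2
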